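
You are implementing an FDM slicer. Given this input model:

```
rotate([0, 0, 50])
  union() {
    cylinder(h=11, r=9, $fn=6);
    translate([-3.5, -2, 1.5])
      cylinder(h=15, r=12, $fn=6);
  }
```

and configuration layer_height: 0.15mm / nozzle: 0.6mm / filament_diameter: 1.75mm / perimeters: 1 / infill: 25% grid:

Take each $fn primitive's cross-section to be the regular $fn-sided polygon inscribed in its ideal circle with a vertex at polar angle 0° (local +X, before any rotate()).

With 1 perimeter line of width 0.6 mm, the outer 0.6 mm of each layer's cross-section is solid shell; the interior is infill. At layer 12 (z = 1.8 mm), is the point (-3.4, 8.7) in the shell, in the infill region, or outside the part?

At z = 1.8 mm: the cylinder: section is a regular 6-gon, circumradius r=9; the cylinder at (-3.5, -2): section is a regular 6-gon, circumradius r=12; Combining (union): the regions partially overlap (shared area 196.36 mm²), so overlapping operands fuse into one piece — 1 connected region; (rotated 50° about Z; rotation is an isometry so areas/perimeters/island counts are preserved). Overall, the cross-section is a single solid region. Undo the 50° rotation: the query point maps to (4.479, 8.197) in the un-rotated model frame. The nearest boundary edge runs (2.85, 7.79)→(4.50, 7.79); distance from the point to it = 0.40 mm. The point is not inside any of the regions above, so it lies outside the cross-section (0.40 mm from the nearest boundary).

outside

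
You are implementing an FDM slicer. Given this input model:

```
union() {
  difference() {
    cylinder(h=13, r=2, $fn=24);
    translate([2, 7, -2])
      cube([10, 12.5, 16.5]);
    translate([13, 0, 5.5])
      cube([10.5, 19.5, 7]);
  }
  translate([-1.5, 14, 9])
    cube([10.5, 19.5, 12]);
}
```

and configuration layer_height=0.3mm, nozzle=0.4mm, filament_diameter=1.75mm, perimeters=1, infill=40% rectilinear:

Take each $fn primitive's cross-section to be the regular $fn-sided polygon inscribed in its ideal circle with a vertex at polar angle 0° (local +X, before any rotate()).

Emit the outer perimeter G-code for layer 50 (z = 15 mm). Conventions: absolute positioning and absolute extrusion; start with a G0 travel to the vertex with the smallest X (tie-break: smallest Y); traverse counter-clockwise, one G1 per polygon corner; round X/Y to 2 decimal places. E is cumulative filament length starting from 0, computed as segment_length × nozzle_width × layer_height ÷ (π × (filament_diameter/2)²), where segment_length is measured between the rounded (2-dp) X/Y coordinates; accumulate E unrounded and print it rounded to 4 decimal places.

At z = 15 mm: the cylinder is not intersected at this z (z outside [0, 13]); the cube at (2, 7) is not intersected at this z (z outside [-2, 14.5]); the cube at (13, 0) is absent (z outside [5.5, 12.5]); Subtracting the remaining from the first: the first operand is absent here, so nothing remains; the cube at (-1.5, 14) is present — its section is the full 10.5×19.5 rectangle; Merging all regions: only the 10.5×19.5 cube at (-1.5, 14) is present, so the union is just that shape — 1 connected region. The outline is a single polygon with 4 vertices. Extrusion per mm of travel: 0.4 × 0.3 / (π × 0.875²) = 0.049890. Accumulating E over each segment gives final E = 2.9934.

G0 X-1.50 Y14.00 Z15.00
G1 X9.00 Y14.00 E0.5238
G1 X9.00 Y33.50 E1.4967
G1 X-1.50 Y33.50 E2.0206
G1 X-1.50 Y14.00 E2.9934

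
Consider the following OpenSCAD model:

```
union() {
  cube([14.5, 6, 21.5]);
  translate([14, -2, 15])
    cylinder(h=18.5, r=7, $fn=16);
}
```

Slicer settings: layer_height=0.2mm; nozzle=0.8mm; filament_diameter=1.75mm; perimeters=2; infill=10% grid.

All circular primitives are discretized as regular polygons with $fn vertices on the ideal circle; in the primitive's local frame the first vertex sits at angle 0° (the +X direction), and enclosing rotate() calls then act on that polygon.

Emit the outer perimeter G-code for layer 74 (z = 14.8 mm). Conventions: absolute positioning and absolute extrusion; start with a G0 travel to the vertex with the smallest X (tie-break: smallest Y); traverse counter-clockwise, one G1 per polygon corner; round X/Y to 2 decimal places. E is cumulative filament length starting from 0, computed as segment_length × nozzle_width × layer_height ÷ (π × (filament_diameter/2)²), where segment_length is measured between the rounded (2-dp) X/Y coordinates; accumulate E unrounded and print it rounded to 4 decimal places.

G0 X0.00 Y0.00 Z14.80
G1 X14.50 Y0.00 E0.9645
G1 X14.50 Y6.00 E1.3637
G1 X0.00 Y6.00 E2.3282
G1 X0.00 Y0.00 E2.7273

At z = 14.8 mm: the cube is present — its section is the full 14.5×6 rectangle; the cylinder at (14, -2) is absent (z outside [15, 33.5]); Combining (union): only the 14.5×6 cube is present, so the union is just that shape — 1 connected region. The outline is a single polygon with 4 vertices. Extrusion per mm of travel: 0.8 × 0.2 / (π × 0.875²) = 0.066520. Accumulating E over each segment gives final E = 2.7273.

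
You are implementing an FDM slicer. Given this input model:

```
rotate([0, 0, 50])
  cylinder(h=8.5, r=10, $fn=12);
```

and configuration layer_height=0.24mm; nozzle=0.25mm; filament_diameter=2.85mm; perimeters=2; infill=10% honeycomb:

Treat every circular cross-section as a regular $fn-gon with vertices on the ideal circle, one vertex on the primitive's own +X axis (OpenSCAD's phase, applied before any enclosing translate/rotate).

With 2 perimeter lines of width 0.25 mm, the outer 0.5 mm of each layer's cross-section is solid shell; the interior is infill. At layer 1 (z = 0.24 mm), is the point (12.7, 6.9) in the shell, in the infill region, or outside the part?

At z = 0.24 mm: the r=10 cylinder gives a regular 12-gon of circumradius 10 (constant along its height); (whole slice rotated 50° about Z — lengths, areas and connectivity unchanged). Overall, the cross-section is a single solid region. Undo the 50° rotation: the query point maps to (13.449, -5.294) in the un-rotated model frame. The nearest boundary edge runs (8.66, -5.00)→(10.00, 0.00); distance from the point to it = 4.70 mm. The point is not inside any of the regions above, so it lies outside the cross-section (4.70 mm from the nearest boundary).

outside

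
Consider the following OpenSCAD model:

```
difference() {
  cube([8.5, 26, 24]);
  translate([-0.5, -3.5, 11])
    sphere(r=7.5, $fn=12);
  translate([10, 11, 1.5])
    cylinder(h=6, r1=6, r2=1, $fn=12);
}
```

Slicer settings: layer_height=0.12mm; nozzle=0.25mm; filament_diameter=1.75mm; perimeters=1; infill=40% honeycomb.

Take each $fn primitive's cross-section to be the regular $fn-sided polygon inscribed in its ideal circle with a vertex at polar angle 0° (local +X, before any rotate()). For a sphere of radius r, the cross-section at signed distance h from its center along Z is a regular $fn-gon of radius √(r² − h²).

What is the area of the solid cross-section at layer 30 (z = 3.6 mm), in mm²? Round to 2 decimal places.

At z = 3.6 mm: the cube (footprint 8.5×26) is included at this height (area 221.00 mm²); the sphere at (-0.5, -3.5): section is a regular 12-gon, circumradius = √(r²−h²) = √(7.5²−7.4²) = 1.221 (area = (12/2)·1.221²·sin(360°/12) = 4.47 mm²); the cone at (10, 11) contributes a regular 12-gon of circumradius 4.250 (interpolated between r1=6 and r2=1 at t=0.350) (area = (12/2)·4.250²·sin(360°/12) = 54.19 mm²); After the difference (first − rest): starting from the 8.5×26 cube (221.00 mm²), the r=7.5 sphere at (-0.5, -3.5) misses the remaining region (no effect); the cone at (10, 11) partially overlaps it — only the 14.95 mm² overlap (of its 54.19 mm²) is removed, clipping the outline — area = 206.05 mm². Overall, the cross-section is a single solid region. Net area = 206.05 mm².

206.05 mm²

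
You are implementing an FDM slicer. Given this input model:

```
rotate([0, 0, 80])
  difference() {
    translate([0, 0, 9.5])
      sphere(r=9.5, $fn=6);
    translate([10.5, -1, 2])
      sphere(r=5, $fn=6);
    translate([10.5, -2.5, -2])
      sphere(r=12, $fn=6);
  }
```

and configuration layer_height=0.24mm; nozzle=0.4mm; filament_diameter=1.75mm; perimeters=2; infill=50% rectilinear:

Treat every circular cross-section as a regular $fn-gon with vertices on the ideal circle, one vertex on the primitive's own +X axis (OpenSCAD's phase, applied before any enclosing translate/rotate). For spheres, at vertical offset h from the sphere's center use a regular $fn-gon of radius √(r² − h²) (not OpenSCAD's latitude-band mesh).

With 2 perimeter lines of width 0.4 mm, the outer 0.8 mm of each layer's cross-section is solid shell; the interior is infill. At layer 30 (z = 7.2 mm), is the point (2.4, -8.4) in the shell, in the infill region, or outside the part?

outside

At z = 7.2 mm: the r=9.5 sphere contributes a regular 6-gon of circumradius √(9.5²−2.3²) = 9.217; the sphere at (10.5, -1) is absent (|z−center|=5.200 > r=5); the sphere at (10.5, -2.5): section is a regular 6-gon, circumradius = √(r²−h²) = √(12²−9.2²) = 7.705; After the difference (first − rest): starting from the r=9.5 sphere, the r=12 sphere at (10.5, -2.5) partially overlaps it — only the 33.90 mm² overlap (of its 154.22 mm²) is removed, clipping the outline — 1 connected region; (rotated 80° about Z; rotation is an isometry so areas/perimeters/island counts are preserved). Overall, the cross-section is a single solid region. Undo the 80° rotation: the query point maps to (-7.856, -3.822) in the un-rotated model frame. The nearest boundary edge runs (-4.61, -7.98)→(-9.22, 0.00); distance from the point to it = 0.73 mm. The point is not inside any of the regions above, so it lies outside the cross-section (0.73 mm from the nearest boundary).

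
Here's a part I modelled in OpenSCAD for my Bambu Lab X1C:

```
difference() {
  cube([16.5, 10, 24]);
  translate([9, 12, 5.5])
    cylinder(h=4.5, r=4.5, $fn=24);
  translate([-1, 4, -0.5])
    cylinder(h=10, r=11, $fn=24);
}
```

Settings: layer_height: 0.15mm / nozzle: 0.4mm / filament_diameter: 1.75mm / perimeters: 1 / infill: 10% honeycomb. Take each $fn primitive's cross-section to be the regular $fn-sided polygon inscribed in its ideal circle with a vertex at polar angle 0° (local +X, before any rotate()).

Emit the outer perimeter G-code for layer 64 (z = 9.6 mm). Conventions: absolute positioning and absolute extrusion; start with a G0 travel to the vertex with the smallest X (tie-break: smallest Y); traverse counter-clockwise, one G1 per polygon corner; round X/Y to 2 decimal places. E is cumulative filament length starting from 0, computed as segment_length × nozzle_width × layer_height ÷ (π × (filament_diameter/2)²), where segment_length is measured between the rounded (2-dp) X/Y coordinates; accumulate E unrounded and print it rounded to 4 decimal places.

At z = 9.6 mm: the 16.5×10 cube contributes its full rectangle; the r=4.5 cylinder at (9, 12) contributes a regular 24-gon of circumradius 4.5; the cylinder at (-1, 4) is not intersected at this z (z outside [-0.5, 9.5]); Subtracting the remaining from the first: starting from the 16.5×10 cube, the r=4.5 cylinder at (9, 12) partially overlaps it — only the 14.17 mm² overlap (of its 62.89 mm²) is removed, clipping the outline — 1 connected region. The outline is a single polygon with 15 vertices. Extrusion per mm of travel: 0.4 × 0.15 / (π × 0.875²) = 0.024945. Accumulating E over each segment gives final E = 1.3705.

G0 X0.00 Y0.00 Z9.60
G1 X16.50 Y0.00 E0.4116
G1 X16.50 Y10.00 E0.6610
G1 X13.00 Y10.00 E0.7484
G1 X12.90 Y9.75 E0.7551
G1 X12.18 Y8.82 E0.7844
G1 X11.25 Y8.10 E0.8137
G1 X10.16 Y7.65 E0.8432
G1 X9.00 Y7.50 E0.8723
G1 X7.84 Y7.65 E0.9015
G1 X6.75 Y8.10 E0.9309
G1 X5.82 Y8.82 E0.9603
G1 X5.10 Y9.75 E0.9896
G1 X5.00 Y10.00 E0.9963
G1 X0.00 Y10.00 E1.1211
G1 X0.00 Y0.00 E1.3705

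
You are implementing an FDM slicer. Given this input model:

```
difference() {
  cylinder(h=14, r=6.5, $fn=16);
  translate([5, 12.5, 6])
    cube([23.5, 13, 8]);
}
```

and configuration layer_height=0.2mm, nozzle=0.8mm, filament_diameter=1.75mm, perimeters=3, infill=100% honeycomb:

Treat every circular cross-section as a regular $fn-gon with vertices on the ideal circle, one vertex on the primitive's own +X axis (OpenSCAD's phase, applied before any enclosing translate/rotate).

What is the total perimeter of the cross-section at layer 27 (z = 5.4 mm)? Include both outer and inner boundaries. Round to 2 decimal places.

At z = 5.4 mm: the cylinder: section is a regular 16-gon, circumradius r=6.5 (perimeter = 2·16·6.500·sin(180°/16) = 40.58 mm); the cube at (5, 12.5) is not intersected at this z (z outside [6, 14]); Taking the first minus the rest: none of the subtracted shapes is present at this height, so the r=6.5 cylinder is unchanged — boundary = 40.58 mm. Overall, the cross-section is a single solid region. Total boundary length (outer) = 40.58 mm.

40.58 mm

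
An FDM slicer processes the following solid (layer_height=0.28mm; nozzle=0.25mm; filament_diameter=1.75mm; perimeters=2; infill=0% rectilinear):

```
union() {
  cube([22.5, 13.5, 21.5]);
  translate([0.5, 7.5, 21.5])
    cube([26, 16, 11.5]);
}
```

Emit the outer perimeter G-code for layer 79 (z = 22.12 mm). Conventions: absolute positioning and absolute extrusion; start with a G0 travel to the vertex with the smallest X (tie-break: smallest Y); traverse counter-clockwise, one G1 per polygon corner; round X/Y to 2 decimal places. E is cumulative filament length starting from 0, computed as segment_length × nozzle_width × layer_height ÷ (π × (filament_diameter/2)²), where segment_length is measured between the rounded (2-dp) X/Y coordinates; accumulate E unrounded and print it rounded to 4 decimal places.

G0 X0.50 Y7.50 Z22.12
G1 X26.50 Y7.50 E0.7567
G1 X26.50 Y23.50 E1.2223
G1 X0.50 Y23.50 E1.9790
G1 X0.50 Y7.50 E2.4446

At z = 22.12 mm: the cube is absent (z outside [0, 21.5]); the cube at (0.5, 7.5) (footprint 26×16) is included at this height; Taking the union: only the 26×16 cube at (0.5, 7.5) is present, so the union is just that shape — 1 connected region. The outline is a single polygon with 4 vertices. Extrusion per mm of travel: 0.25 × 0.28 / (π × 0.875²) = 0.029103. Accumulating E over each segment gives final E = 2.4446.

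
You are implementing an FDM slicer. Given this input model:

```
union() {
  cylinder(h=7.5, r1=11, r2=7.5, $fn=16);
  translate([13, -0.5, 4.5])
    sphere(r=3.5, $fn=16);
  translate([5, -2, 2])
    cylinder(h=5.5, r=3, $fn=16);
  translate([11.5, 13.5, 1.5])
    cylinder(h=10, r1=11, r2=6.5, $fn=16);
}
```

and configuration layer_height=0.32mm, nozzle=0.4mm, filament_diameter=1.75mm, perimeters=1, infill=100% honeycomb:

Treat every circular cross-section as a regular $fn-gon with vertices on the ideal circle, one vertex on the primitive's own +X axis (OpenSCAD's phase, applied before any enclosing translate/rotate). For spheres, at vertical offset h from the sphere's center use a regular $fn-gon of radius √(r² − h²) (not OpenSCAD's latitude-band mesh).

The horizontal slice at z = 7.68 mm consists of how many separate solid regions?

2

At z = 7.68 mm: the cone is not intersected at this z (z outside [0, 7.5]); the sphere at (13, -0.5): section is a regular 16-gon, circumradius = √(r²−h²) = √(3.5²−3.18²) = 1.462; the cylinder at (5, -2) does not reach this height (z outside [2, 7.5]); the cone at (11.5, 13.5): at t=0.618 of its height the radius interpolates to r₁+(r₂−r₁)t = 8.219, giving a regular 16-gon of that circumradius; Merging all regions: the 2 present regions are separate (no shared area or edge), so areas and boundary lengths simply add and each stays a separate island — 2 connected regions. The result has 2 disconnected regions.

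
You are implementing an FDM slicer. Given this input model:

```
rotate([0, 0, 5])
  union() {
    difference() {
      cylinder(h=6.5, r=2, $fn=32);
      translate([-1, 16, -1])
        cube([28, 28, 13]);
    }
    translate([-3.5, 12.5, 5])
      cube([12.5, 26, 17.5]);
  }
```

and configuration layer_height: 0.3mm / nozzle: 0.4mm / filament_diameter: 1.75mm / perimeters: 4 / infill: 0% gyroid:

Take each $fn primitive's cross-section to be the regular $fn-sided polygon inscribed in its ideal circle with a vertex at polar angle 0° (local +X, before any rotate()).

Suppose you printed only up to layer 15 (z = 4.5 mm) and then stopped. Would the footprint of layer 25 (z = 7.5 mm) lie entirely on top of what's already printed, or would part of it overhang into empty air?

part overhangs

Compare the two slices. At z = 4.5: the cylinder: section is a regular 32-gon, circumradius r=2 (area = (32/2)·2.000²·sin(360°/32) = 12.49 mm²); the 28×28 cube at (-1, 16) contributes its full rectangle (area 784.00 mm²); Taking the first minus the rest: starting from the r=2 cylinder (12.49 mm²), the 28×28 cube at (-1, 16) misses the remaining region (no effect) — area = 12.49 mm²; the cube at (-3.5, 12.5) is absent (z outside [5, 22.5]); Taking the union: only that combined region is present, so the union is just that shape — area = 12.49 mm²; (rotated 5° about Z; rotation is an isometry so areas/perimeters/island counts are preserved). At z = 7.5: the cylinder does not reach this height (z outside [0, 6.5]); the cube at (-1, 16) is present — its section is the full 28×28 rectangle (area 784.00 mm²); Taking the first minus the rest: the first operand is absent here, so nothing remains; the cube at (-3.5, 12.5) is present — its section is the full 12.5×26 rectangle (area 325.00 mm²); Combining (union): only the 12.5×26 cube at (-3.5, 12.5) is present, so the union is just that shape — area = 325.00 mm²; (rotated 5° about Z; rotation is an isometry so areas/perimeters/island counts are preserved). Checking containment: at z = 7.5 the cross-section extends beyond the z = 4.5 cross-section by about 325.00 mm².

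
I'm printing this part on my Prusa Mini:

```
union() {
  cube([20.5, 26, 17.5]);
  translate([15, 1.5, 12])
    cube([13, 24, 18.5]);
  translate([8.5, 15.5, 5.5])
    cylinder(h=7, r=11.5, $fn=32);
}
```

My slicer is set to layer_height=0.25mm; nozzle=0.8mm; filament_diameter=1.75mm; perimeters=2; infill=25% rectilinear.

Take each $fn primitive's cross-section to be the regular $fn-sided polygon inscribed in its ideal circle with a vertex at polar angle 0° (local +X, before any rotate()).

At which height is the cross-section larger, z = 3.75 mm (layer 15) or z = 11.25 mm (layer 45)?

Layer 15 (z = 3.75): the cube is present — its section is the full 20.5×26 rectangle (area 533.00 mm²); the cube at (15, 1.5) does not reach this height (z outside [12, 30.5]); the cylinder at (8.5, 15.5) is absent (z outside [5.5, 12.5]); Merging all regions: only the 20.5×26 cube is present, so the union is just that shape — area = 533.00 mm². So its area = 533.00 mm². Layer 45 (z = 11.25): the cube (footprint 20.5×26) is included at this height (area 533.00 mm²); the cube at (15, 1.5) does not reach this height (z outside [12, 30.5]); the r=11.5 cylinder at (8.5, 15.5) contributes a regular 32-gon of circumradius 11.5 (area = (32/2)·11.500²·sin(360°/32) = 412.81 mm²); Combining (union): the regions partially overlap — summed areas 945.81 mm² minus the doubly-counted overlap 375.59 mm² gives 570.22 mm² — area = 570.22 mm². So its area = 570.22 mm². Layer 45 is larger (570.22 vs 533.00 mm²).

layer 45 (z = 11.25 mm)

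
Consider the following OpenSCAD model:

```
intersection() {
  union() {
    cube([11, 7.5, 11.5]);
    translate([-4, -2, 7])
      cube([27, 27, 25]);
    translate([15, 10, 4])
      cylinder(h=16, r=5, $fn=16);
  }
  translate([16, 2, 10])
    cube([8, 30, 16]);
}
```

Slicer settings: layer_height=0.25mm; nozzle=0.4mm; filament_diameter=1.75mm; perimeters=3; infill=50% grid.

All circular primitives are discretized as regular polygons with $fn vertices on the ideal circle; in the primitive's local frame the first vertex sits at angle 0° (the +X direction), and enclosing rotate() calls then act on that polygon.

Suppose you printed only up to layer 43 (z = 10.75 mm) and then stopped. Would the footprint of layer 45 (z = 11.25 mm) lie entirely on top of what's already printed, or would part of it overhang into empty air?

entirely on top

Compare the two slices. At z = 10.75: the cube (footprint 11×7.5) is included at this height (area 82.50 mm²); the 27×27 cube at (-4, -2) contributes its full rectangle (area 729.00 mm²); the r=5 cylinder at (15, 10) gives a regular 16-gon of circumradius 5 (constant along its height) (area = (16/2)·5.000²·sin(360°/16) = 76.54 mm²); Combining (union): the regions partially overlap — summed areas 888.04 mm² minus the doubly-counted overlap 159.04 mm² gives 729.00 mm² — area = 729.00 mm²; the cube at (16, 2) (footprint 8×30) is included at this height (area 240.00 mm²); Taking the intersection: the 8×30 cube at (16, 2) partially overlaps the result so far; clipping to the common part keeps 161.00 mm² — area = 161.00 mm². At z = 11.25: the cube is present — its section is the full 11×7.5 rectangle (area 82.50 mm²); the 27×27 cube at (-4, -2) contributes its full rectangle (area 729.00 mm²); the r=5 cylinder at (15, 10) contributes a regular 16-gon of circumradius 5 (area = (16/2)·5.000²·sin(360°/16) = 76.54 mm²); Combining (union): the regions partially overlap — summed areas 888.04 mm² minus the doubly-counted overlap 159.04 mm² gives 729.00 mm² — area = 729.00 mm²; the cube at (16, 2) (footprint 8×30) is included at this height (area 240.00 mm²); Taking the intersection: the 8×30 cube at (16, 2) partially overlaps the result so far; clipping to the common part keeps 161.00 mm² — area = 161.00 mm². Checking containment: the cross-section at z = 11.25 is a subset of the cross-section at z = 10.75.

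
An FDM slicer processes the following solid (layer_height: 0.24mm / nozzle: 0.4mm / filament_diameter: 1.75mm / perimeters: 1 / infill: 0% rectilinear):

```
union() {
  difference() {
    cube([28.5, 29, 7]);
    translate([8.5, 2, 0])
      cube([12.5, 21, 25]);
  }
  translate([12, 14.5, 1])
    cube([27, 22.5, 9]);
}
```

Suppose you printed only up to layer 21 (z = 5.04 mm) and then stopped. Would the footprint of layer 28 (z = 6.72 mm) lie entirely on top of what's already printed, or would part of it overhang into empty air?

Compare the two slices. At z = 5.04: the cube is present — its section is the full 28.5×29 rectangle (area 826.50 mm²); the cube at (8.5, 2) (footprint 12.5×21) is included at this height (area 262.50 mm²); After the difference (first − rest): starting from the 28.5×29 cube (826.50 mm²), the 12.5×21 cube at (8.5, 2) lies wholly inside it (removes its full 262.50 mm² and its 67.00 mm outline becomes a hole wall) — area = 564.00 mm²; the 27×22.5 cube at (12, 14.5) contributes its full rectangle (area 607.50 mm²); Taking the union: the regions partially overlap — summed areas 1171.50 mm² minus the doubly-counted overlap 162.75 mm² gives 1008.75 mm² — area = 1008.75 mm². At z = 6.72: the cube (footprint 28.5×29) is included at this height (area 826.50 mm²); the cube at (8.5, 2) (footprint 12.5×21) is included at this height (area 262.50 mm²); After the difference (first − rest): starting from the 28.5×29 cube (826.50 mm²), the 12.5×21 cube at (8.5, 2) lies wholly inside it (removes its full 262.50 mm² and its 67.00 mm outline becomes a hole wall) — area = 564.00 mm²; the 27×22.5 cube at (12, 14.5) contributes its full rectangle (area 607.50 mm²); Taking the union: the regions partially overlap — summed areas 1171.50 mm² minus the doubly-counted overlap 162.75 mm² gives 1008.75 mm² — area = 1008.75 mm². Checking containment: the cross-section at z = 6.72 is a subset of the cross-section at z = 5.04.

entirely on top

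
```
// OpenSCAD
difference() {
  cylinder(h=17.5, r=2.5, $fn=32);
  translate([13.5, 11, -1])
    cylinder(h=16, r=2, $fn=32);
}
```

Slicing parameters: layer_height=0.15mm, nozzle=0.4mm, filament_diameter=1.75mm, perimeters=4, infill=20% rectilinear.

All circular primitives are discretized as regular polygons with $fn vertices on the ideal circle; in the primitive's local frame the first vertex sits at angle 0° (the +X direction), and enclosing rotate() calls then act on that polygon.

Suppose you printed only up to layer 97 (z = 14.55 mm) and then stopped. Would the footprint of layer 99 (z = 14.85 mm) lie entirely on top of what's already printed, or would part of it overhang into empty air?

entirely on top

Compare the two slices. At z = 14.55: the r=2.5 cylinder contributes a regular 32-gon of circumradius 2.5 (area = (32/2)·2.500²·sin(360°/32) = 19.51 mm²); the r=2 cylinder at (13.5, 11) contributes a regular 32-gon of circumradius 2 (area = (32/2)·2.000²·sin(360°/32) = 12.49 mm²); Subtracting the remaining from the first: starting from the r=2.5 cylinder (19.51 mm²), the r=2 cylinder at (13.5, 11) misses the remaining region (no effect) — area = 19.51 mm². At z = 14.85: the r=2.5 cylinder contributes a regular 32-gon of circumradius 2.5 (area = (32/2)·2.500²·sin(360°/32) = 19.51 mm²); the r=2 cylinder at (13.5, 11) gives a regular 32-gon of circumradius 2 (constant along its height) (area = (32/2)·2.000²·sin(360°/32) = 12.49 mm²); Subtracting the remaining from the first: starting from the r=2.5 cylinder (19.51 mm²), the r=2 cylinder at (13.5, 11) misses the remaining region (no effect) — area = 19.51 mm². Checking containment: the cross-section at z = 14.85 is a subset of the cross-section at z = 14.55.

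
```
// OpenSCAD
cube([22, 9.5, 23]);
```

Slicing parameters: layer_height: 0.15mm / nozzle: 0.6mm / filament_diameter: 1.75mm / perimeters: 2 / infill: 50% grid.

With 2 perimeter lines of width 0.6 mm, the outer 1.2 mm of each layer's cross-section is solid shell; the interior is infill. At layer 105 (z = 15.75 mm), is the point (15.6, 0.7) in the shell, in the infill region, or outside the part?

shell

At z = 15.75 mm: the cube (footprint 22×9.5) is included at this height. Overall, the cross-section is a single solid region. The nearest boundary edge runs (0.00, 0.00)→(22.00, 0.00); distance from the point to it = 0.70 mm. The point is inside the cross-section, 0.70 mm from the nearest boundary — within the 1.2 mm shell band (2 × 0.6).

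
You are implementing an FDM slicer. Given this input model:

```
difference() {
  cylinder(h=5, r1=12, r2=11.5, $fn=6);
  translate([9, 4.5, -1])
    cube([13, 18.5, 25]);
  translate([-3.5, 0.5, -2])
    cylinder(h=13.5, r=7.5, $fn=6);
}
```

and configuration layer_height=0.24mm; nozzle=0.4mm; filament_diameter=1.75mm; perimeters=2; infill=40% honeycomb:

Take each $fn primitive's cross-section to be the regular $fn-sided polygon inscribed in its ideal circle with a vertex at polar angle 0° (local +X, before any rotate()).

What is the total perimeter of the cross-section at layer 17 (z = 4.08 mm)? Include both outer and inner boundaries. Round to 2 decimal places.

At z = 4.08 mm: the cone: at t=0.816 of its height the radius interpolates to r₁+(r₂−r₁)t = 11.592, giving a regular 6-gon of that circumradius (perimeter = 2·6·11.592·sin(180°/6) = 69.55 mm); the 13×18.5 cube at (9, 4.5) contributes its full rectangle (perimeter 63.00 mm); the r=7.5 cylinder at (-3.5, 0.5) gives a regular 6-gon of circumradius 7.5 (constant along its height) (perimeter = 2·6·7.500·sin(180°/6) = 45.00 mm); Subtracting the remaining from the first: starting from the cone, the 13×18.5 cube at (9, 4.5) misses the remaining region (no effect); the r=7.5 cylinder at (-3.5, 0.5) lies wholly inside it (removes its full 146.14 mm² and its 45.00 mm outline becomes a hole wall) — boundary (outer + 1 inner loop) = 114.55 mm. Overall, the cross-section is one region with 1 hole. Total boundary length (outer + inner) = 114.55 mm.

114.55 mm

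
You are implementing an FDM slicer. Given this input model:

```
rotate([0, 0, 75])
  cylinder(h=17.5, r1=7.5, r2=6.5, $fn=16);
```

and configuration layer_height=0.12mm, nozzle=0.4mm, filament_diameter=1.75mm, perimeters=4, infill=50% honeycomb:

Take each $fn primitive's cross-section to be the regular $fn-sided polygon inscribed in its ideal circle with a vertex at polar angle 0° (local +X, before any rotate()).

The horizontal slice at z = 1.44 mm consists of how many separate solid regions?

1

At z = 1.44 mm: the cone contributes a regular 16-gon of circumradius 7.418 (interpolated between r1=7.5 and r2=6.5 at t=0.082); (whole slice rotated 75° about Z — lengths, areas and connectivity unchanged). The result has 1 disconnected region.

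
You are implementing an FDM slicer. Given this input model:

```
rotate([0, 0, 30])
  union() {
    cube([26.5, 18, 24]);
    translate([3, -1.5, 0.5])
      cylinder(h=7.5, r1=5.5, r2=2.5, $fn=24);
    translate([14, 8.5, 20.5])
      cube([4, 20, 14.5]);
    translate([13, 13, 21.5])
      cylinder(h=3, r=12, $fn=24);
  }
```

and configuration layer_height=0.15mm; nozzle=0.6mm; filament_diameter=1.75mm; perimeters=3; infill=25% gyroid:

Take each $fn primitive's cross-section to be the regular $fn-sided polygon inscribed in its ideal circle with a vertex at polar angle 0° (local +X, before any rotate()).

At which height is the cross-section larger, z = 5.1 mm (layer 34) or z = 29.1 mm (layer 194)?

layer 34 (z = 5.1 mm)

Layer 34 (z = 5.1): the cube is present — its section is the full 26.5×18 rectangle (area 477.00 mm²); the cone at (3, -1.5) (r1=5.5→r2=2.5) has section circumradius 3.660 here — a regular 24-gon (area = (24/2)·3.660²·sin(360°/24) = 41.60 mm²); the cube at (14, 8.5) is not intersected at this z (z outside [20.5, 35]); the cylinder at (13, 13) is not intersected at this z (z outside [21.5, 24.5]); Taking the union: the regions partially overlap — summed areas 518.60 mm² minus the doubly-counted overlap 10.11 mm² gives 508.50 mm² — area = 508.50 mm²; (rotated 30° about Z; rotation is an isometry so areas/perimeters/island counts are preserved). So its area = 508.50 mm². Layer 194 (z = 29.1): the cube is not intersected at this z (z outside [0, 24]); the cone at (3, -1.5) does not reach this height (z outside [0.5, 8]); the cube at (14, 8.5) is present — its section is the full 4×20 rectangle (area 80.00 mm²); the cylinder at (13, 13) is absent (z outside [21.5, 24.5]); Merging all regions: only the 4×20 cube at (14, 8.5) is present, so the union is just that shape — area = 80.00 mm²; (rotated 30° about Z; rotation is an isometry so areas/perimeters/island counts are preserved). So its area = 80.00 mm². Layer 34 is larger (508.50 vs 80.00 mm²).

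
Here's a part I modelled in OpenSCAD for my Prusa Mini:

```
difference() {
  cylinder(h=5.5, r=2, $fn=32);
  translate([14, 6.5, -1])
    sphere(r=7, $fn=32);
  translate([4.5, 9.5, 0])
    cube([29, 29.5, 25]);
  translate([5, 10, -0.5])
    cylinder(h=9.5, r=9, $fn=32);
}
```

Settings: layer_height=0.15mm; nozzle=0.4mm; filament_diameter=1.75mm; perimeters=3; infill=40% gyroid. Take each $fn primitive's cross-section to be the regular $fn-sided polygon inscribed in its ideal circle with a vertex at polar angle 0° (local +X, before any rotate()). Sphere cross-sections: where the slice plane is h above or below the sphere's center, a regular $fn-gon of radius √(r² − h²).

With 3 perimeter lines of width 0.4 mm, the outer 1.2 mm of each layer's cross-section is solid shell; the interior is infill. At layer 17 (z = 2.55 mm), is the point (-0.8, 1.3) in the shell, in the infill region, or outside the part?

At z = 2.55 mm: the cylinder: section is a regular 32-gon, circumradius r=2; the sphere at (14, 6.5): section is a regular 32-gon, circumradius = √(r²−h²) = √(7²−3.55²) = 6.033; the cube at (4.5, 9.5) is present — its section is the full 29×29.5 rectangle; the r=9 cylinder at (5, 10) gives a regular 32-gon of circumradius 9 (constant along its height); Subtracting the remaining from the first: starting from the r=2 cylinder, the r=7 sphere at (14, 6.5) misses the remaining region (no effect); the 29×29.5 cube at (4.5, 9.5) misses the remaining region (no effect); the r=9 cylinder at (5, 10) misses the remaining region (no effect) — 1 connected region. Overall, the cross-section is a single solid region. The nearest boundary edge runs (-1.11, 1.66)→(-0.77, 1.85); distance from the point to it = 0.47 mm. The point is inside the cross-section, 0.47 mm from the nearest boundary — within the 1.2 mm shell band (3 × 0.4).

shell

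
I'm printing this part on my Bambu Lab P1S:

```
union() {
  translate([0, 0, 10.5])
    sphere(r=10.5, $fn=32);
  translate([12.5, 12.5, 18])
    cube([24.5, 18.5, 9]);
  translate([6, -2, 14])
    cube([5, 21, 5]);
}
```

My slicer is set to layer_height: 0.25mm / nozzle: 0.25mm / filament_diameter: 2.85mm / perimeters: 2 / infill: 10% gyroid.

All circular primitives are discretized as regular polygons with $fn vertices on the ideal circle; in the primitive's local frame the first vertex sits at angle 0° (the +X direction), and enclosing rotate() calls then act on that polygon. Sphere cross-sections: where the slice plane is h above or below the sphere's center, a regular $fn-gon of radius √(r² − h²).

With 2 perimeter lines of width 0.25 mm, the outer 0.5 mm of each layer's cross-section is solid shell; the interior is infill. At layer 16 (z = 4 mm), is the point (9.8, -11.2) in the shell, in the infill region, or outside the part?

outside

At z = 4 mm: the r=10.5 sphere slices to a regular 32-gon of circumradius 8.246 (√(r²−h²) with h=6.5 from center); the cube at (12.5, 12.5) is absent (z outside [18, 27]); the cube at (6, -2) does not reach this height (z outside [14, 19]); Combining (union): only the r=10.5 sphere is present, so the union is just that shape — 1 connected region. Overall, the cross-section is a single solid region. The nearest boundary edge runs (4.58, -6.86)→(5.83, -5.83); distance from the point to it = 6.67 mm. The point is not inside any of the regions above, so it lies outside the cross-section (6.67 mm from the nearest boundary).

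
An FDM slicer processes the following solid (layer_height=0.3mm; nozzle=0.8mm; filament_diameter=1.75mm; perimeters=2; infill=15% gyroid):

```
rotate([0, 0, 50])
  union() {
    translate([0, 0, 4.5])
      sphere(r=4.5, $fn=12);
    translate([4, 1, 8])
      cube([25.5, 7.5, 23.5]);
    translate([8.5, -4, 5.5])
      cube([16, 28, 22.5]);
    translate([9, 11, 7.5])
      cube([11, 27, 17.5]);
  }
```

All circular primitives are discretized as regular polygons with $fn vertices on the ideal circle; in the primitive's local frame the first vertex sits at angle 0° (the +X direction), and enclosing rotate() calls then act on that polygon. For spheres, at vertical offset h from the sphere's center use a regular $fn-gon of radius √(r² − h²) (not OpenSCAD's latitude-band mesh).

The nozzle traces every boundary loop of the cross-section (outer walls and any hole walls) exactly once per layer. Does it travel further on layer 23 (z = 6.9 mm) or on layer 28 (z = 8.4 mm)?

Layer 23 (z = 6.9): the sphere: section is a regular 12-gon, circumradius = √(r²−h²) = √(4.5²−2.4²) = 3.807 (perimeter = 2·12·3.807·sin(180°/12) = 23.65 mm); the cube at (4, 1) does not reach this height (z outside [8, 31.5]); the cube at (8.5, -4) is present — its section is the full 16×28 rectangle (perimeter 88.00 mm); the cube at (9, 11) does not reach this height (z outside [7.5, 25]); Taking the union: the 2 present regions are separate (no shared area or edge), so areas and boundary lengths simply add and each stays a separate island — boundary = 111.65 mm; (whole slice rotated 50° about Z — lengths, areas and connectivity unchanged). So its perimeter = 111.65 mm. Layer 28 (z = 8.4): the r=4.5 sphere slices to a regular 12-gon of circumradius 2.245 (√(r²−h²) with h=3.9 from center) (perimeter = 2·12·2.245·sin(180°/12) = 13.95 mm); the cube at (4, 1) is present — its section is the full 25.5×7.5 rectangle (perimeter 66.00 mm); the 16×28 cube at (8.5, -4) contributes its full rectangle (perimeter 88.00 mm); the cube at (9, 11) is present — its section is the full 11×27 rectangle (perimeter 76.00 mm); Merging all regions: the regions partially overlap (shared area 263.00 mm²), so the edge portions inside another operand are dropped and the merged outline is re-measured after clipping — boundary = 148.95 mm; (whole slice rotated 50° about Z — lengths, areas and connectivity unchanged). So its perimeter = 148.95 mm. Layer 28 is larger (148.95 vs 111.65 mm).

layer 28 (z = 8.4 mm)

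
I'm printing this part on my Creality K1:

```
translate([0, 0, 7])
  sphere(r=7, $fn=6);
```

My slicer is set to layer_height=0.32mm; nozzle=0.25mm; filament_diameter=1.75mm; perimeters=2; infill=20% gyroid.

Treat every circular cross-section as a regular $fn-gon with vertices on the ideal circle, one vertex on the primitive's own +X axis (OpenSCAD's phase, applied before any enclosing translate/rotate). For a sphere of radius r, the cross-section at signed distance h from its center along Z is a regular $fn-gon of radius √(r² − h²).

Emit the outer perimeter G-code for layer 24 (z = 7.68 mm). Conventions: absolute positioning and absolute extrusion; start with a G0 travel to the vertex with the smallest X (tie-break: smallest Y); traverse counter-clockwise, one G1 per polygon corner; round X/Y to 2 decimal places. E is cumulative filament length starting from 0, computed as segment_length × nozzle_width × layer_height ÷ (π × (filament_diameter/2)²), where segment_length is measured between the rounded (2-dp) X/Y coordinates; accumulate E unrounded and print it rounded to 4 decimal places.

G0 X-6.97 Y0.00 Z7.68
G1 X-3.48 Y-6.03 E0.2317
G1 X3.48 Y-6.03 E0.4632
G1 X6.97 Y0.00 E0.6949
G1 X3.48 Y6.03 E0.9267
G1 X-3.48 Y6.03 E1.1582
G1 X-6.97 Y0.00 E1.3899

At z = 7.68 mm: the r=7 sphere slices to a regular 6-gon of circumradius 6.967 (√(r²−h²) with h=0.68 from center). The outline is a single polygon with 6 vertices. Extrusion per mm of travel: 0.25 × 0.32 / (π × 0.875²) = 0.033260. Accumulating E over each segment gives final E = 1.3899.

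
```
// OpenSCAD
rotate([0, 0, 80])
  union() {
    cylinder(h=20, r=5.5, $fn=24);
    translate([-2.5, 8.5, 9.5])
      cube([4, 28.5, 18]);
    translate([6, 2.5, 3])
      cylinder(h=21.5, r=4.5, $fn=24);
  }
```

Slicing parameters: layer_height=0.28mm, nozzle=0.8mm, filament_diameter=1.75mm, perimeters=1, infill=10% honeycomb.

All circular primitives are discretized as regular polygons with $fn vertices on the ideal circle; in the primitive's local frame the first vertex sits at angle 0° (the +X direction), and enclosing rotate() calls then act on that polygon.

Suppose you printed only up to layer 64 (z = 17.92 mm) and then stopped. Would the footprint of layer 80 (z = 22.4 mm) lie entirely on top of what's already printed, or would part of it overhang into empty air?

Compare the two slices. At z = 17.92: the r=5.5 cylinder gives a regular 24-gon of circumradius 5.5 (constant along its height) (area = (24/2)·5.500²·sin(360°/24) = 93.95 mm²); the cube at (-2.5, 8.5) is present — its section is the full 4×28.5 rectangle (area 114.00 mm²); the r=4.5 cylinder at (6, 2.5) contributes a regular 24-gon of circumradius 4.5 (area = (24/2)·4.500²·sin(360°/24) = 62.89 mm²); Combining (union): the regions partially overlap — summed areas 270.84 mm² minus the doubly-counted overlap 17.84 mm² gives 253.01 mm² — area = 253.01 mm²; (rotated 80° about Z; rotation is an isometry so areas/perimeters/island counts are preserved). At z = 22.4: the cylinder does not reach this height (z outside [0, 20]); the 4×28.5 cube at (-2.5, 8.5) contributes its full rectangle (area 114.00 mm²); the r=4.5 cylinder at (6, 2.5) gives a regular 24-gon of circumradius 4.5 (constant along its height) (area = (24/2)·4.500²·sin(360°/24) = 62.89 mm²); Taking the union: the 2 present regions are separate (no shared area or edge), so areas and boundary lengths simply add and each stays a separate island — area = 176.89 mm²; (rotated 80° about Z; rotation is an isometry so areas/perimeters/island counts are preserved). Checking containment: the cross-section at z = 22.4 is a subset of the cross-section at z = 17.92.

entirely on top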